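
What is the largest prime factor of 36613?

47

36613 = 19 · 1927
1927 = 41 · 47
47 is prime.
So 36613 = 19 · 41 · 47; the largest prime factor is 47.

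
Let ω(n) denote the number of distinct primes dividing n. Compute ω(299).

299 = 13 · 23
299 = 13 · 23, which has 2 distinct prime factors.

2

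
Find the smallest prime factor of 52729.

52729 is odd.
Digit sum 25, not divisible by 3.
Ends in 9: not divisible by 5.
7: 52729 = 7·7532 + 5
11: 52729 = 11·4793 + 6
13: 52729 = 13·4056 + 1
17: 52729 = 17·3101 + 12
19: 52729 = 19·2775 + 4
23: 52729 = 23·2292 + 13
29: 52729 = 29·1818 + 7
31: 52729 = 31·1700 + 29
37: 52729 = 37·1425 + 4
41: 52729 = 41·1286 + 3
43: 52729 = 43·1226 + 11
47: 52729 = 47·1121 + 42
53: 52729 = 53·994 + 47
59: 52729 = 59·893 + 42
61: 52729 = 61·864 + 25
67: 52729 = 67·787

67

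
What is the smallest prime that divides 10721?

10721 is odd.
Digit sum 11, not divisible by 3.
Ends in 1: not divisible by 5.
7: 10721 = 7·1531 + 4
11: 10721 = 11·974 + 7
13: 10721 = 13·824 + 9
17: 10721 = 17·630 + 11
19: 10721 = 19·564 + 5
23: 10721 = 23·466 + 3
29: 10721 = 29·369 + 20
31: 10721 = 31·345 + 26
37: 10721 = 37·289 + 28
41: 10721 = 41·261 + 20
43: 10721 = 43·249 + 14
47: 10721 = 47·228 + 5
53: 10721 = 53·202 + 15
59: 10721 = 59·181 + 42
61: 10721 = 61·175 + 46
67: 10721 = 67·160 + 1
71: 10721 = 71·151

71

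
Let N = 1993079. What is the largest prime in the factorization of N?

83

1993079 = 11 · 181189
181189 = 37 · 4897
4897 = 59 · 83
83 is prime.
So 1993079 = 11 · 37 · 59 · 83; the largest prime factor is 83.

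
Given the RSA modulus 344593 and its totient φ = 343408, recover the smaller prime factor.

509

φ(n) = (p−1)(q−1) = n − (p+q) + 1, so p + q = 344593 − 343408 + 1 = 1186.
p and q are the roots of t² − 1186t + 344593 = 0.
Discriminant: 1186² − 4·344593 = 1406596 − 1378372 = 28224; √28224 = 168.
q = (1186 − 168)/2 = 509, p = (1186 + 168)/2 = 677.
Check: 509 · 677 = 344593.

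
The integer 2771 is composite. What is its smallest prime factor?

2771 is odd.
Digit sum 17, not divisible by 3.
Ends in 1: not divisible by 5.
7: 2771 = 7·395 + 6
11: 2771 = 11·251 + 10
13: 2771 = 13·213 + 2
17: 2771 = 17·163

17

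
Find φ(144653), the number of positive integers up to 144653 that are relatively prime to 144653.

Factor: 144653 = 17 · 67 · 127.
φ(144653) = (17−1) · (67−1) · (127−1) = 16 · 66 · 126 = 133056.

133056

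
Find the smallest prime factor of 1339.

13

1339 is odd.
Digit sum 16, not divisible by 3.
Ends in 9: not divisible by 5.
7: 1339 = 7·191 + 2
11: 1339 = 11·121 + 8
13: 1339 = 13·103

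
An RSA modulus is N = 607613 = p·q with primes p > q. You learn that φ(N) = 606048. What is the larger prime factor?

857

φ(n) = (p−1)(q−1) = n − (p+q) + 1, so p + q = 607613 − 606048 + 1 = 1566.
p and q are the roots of t² − 1566t + 607613 = 0.
Discriminant: 1566² − 4·607613 = 2452356 − 2430452 = 21904; √21904 = 148.
q = (1566 − 148)/2 = 709, p = (1566 + 148)/2 = 857.
Check: 709 · 857 = 607613.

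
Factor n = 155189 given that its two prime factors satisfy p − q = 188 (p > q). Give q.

Since p = q + 188, we have 155189 = q(q + 188), so q² + 188q − 155189 = 0.
Discriminant: 188² + 4·155189 = 35344 + 620756 = 656100; √656100 = 810.
q = (−188 + 810)/2 = 311, and p = q + 188 = 499.
Check: 311 · 499 = 155189.

311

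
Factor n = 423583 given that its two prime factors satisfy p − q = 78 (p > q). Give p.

691

Since p = q + 78, we have 423583 = q(q + 78), so q² + 78q − 423583 = 0.
Discriminant: 78² + 4·423583 = 6084 + 1694332 = 1700416; √1700416 = 1304.
q = (−78 + 1304)/2 = 613, and p = q + 78 = 691.
Check: 613 · 691 = 423583.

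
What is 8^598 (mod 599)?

1

8^1 ≡ 8 (mod 599)
8^2 ≡ 8^2 = 64 ≡ 64 (mod 599)
8^4 ≡ 64^2 = 4096 ≡ 502 (mod 599)
8^8 ≡ 502^2 = 252004 ≡ 424 (mod 599)
8^16 ≡ 424^2 = 179776 ≡ 76 (mod 599)
8^32 ≡ 76^2 = 5776 ≡ 385 (mod 599)
8^64 ≡ 385^2 = 148225 ≡ 272 (mod 599)
8^128 ≡ 272^2 = 73984 ≡ 307 (mod 599)
8^256 ≡ 307^2 = 94249 ≡ 206 (mod 599)
8^512 ≡ 206^2 = 42436 ≡ 506 (mod 599)
598 = 512 + 64 + 16 + 4 + 2 in binary powers of 2.
So 8^598 ≡ 506 · 272 · 76 · 502 · 64 ≡ 1 (mod 599).
Since the result is 1, base 8 gives no evidence that 599 is composite.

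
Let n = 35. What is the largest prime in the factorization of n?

7

35 = 5 · 7
7 is prime.
So 35 = 5 · 7; the largest prime factor is 7.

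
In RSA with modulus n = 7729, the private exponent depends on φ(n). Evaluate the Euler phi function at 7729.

7540

Factor: 7729 = 59 · 131.
φ(7729) = (59−1) · (131−1) = 58 · 130 = 7540.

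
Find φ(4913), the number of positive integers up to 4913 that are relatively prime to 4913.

Factor: 4913 = 17^3.
φ(4913) = 17^2·(17−1) = 4624.

4624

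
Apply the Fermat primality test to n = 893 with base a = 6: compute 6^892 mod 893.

6^1 ≡ 6 (mod 893)
6^2 ≡ 6^2 = 36 ≡ 36 (mod 893)
6^4 ≡ 36^2 = 1296 ≡ 403 (mod 893)
6^8 ≡ 403^2 = 162409 ≡ 776 (mod 893)
6^16 ≡ 776^2 = 602176 ≡ 294 (mod 893)
6^32 ≡ 294^2 = 86436 ≡ 708 (mod 893)
6^64 ≡ 708^2 = 501264 ≡ 291 (mod 893)
6^128 ≡ 291^2 = 84681 ≡ 739 (mod 893)
6^256 ≡ 739^2 = 546121 ≡ 498 (mod 893)
6^512 ≡ 498^2 = 248004 ≡ 643 (mod 893)
892 = 512 + 256 + 64 + 32 + 16 + 8 + 4 in binary powers of 2.
So 6^892 ≡ 643 · 498 · 291 · 708 · 294 · 776 · 403 ≡ 291 (mod 893).
Since 291 ≠ 1, base 6 is a Fermat witness: 893 is composite.

291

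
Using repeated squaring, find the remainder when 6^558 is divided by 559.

6^1 ≡ 6 (mod 559)
6^2 ≡ 6^2 = 36 ≡ 36 (mod 559)
6^4 ≡ 36^2 = 1296 ≡ 178 (mod 559)
6^8 ≡ 178^2 = 31684 ≡ 380 (mod 559)
6^16 ≡ 380^2 = 144400 ≡ 178 (mod 559)
6^32 ≡ 178^2 = 31684 ≡ 380 (mod 559)
6^64 ≡ 380^2 = 144400 ≡ 178 (mod 559)
6^128 ≡ 178^2 = 31684 ≡ 380 (mod 559)
6^256 ≡ 380^2 = 144400 ≡ 178 (mod 559)
6^512 ≡ 178^2 = 31684 ≡ 380 (mod 559)
558 = 512 + 32 + 8 + 4 + 2 in binary powers of 2.
So 6^558 ≡ 380 · 380 · 380 · 178 · 36 ≡ 259 (mod 559).
Since 259 ≠ 1, base 6 is a Fermat witness: 559 is composite.

259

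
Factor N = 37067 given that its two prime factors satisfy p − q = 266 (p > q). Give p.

367

Since p = q + 266, we have 37067 = q(q + 266), so q² + 266q − 37067 = 0.
Discriminant: 266² + 4·37067 = 70756 + 148268 = 219024; √219024 = 468.
q = (−266 + 468)/2 = 101, and p = q + 266 = 367.
Check: 101 · 367 = 37067.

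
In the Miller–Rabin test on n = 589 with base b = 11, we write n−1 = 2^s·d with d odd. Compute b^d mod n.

589 − 1 = 588 = 2^2 · 147, so d = 147.
11^1 ≡ 11 (mod 589)
11^2 ≡ 11^2 = 121 ≡ 121 (mod 589)
11^4 ≡ 121^2 = 14641 ≡ 505 (mod 589)
11^8 ≡ 505^2 = 255025 ≡ 577 (mod 589)
11^16 ≡ 577^2 = 332929 ≡ 144 (mod 589)
11^32 ≡ 144^2 = 20736 ≡ 121 (mod 589)
11^64 ≡ 121^2 = 14641 ≡ 505 (mod 589)
11^128 ≡ 505^2 = 255025 ≡ 577 (mod 589)
147 = 128 + 16 + 2 + 1 in binary powers of 2.
So 11^147 ≡ 577 · 144 · 121 · 11 ≡ 77 (mod 589).
Squaring chain: 77 → 39; never reaches −1, so base 11 is a Miller–Rabin witness that 589 is composite.

77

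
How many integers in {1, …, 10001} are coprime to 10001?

Factor: 10001 = 73 · 137.
φ(10001) = (73−1) · (137−1) = 72 · 136 = 9792.

9792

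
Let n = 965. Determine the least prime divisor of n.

965 is odd.
Digit sum 20, not divisible by 3.
Ends in 5: divisible by 5.

5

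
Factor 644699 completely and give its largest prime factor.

644699 = 11 · 58609
58609 = 29 · 2021
2021 = 43 · 47
47 is prime.
So 644699 = 11 · 29 · 43 · 47; the largest prime factor is 47.

47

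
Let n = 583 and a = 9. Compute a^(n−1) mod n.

367

9^1 ≡ 9 (mod 583)
9^2 ≡ 9^2 = 81 ≡ 81 (mod 583)
9^4 ≡ 81^2 = 6561 ≡ 148 (mod 583)
9^8 ≡ 148^2 = 21904 ≡ 333 (mod 583)
9^16 ≡ 333^2 = 110889 ≡ 119 (mod 583)
9^32 ≡ 119^2 = 14161 ≡ 169 (mod 583)
9^64 ≡ 169^2 = 28561 ≡ 577 (mod 583)
9^128 ≡ 577^2 = 332929 ≡ 36 (mod 583)
9^256 ≡ 36^2 = 1296 ≡ 130 (mod 583)
9^512 ≡ 130^2 = 16900 ≡ 576 (mod 583)
582 = 512 + 64 + 4 + 2 in binary powers of 2.
So 9^582 ≡ 576 · 577 · 148 · 81 ≡ 367 (mod 583).
Since 367 ≠ 1, base 9 is a Fermat witness: 583 is composite.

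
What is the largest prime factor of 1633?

71

1633 = 23 · 71
71 is prime.
So 1633 = 23 · 71; the largest prime factor is 71.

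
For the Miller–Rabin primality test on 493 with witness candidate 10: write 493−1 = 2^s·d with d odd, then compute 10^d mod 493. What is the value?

292

493 − 1 = 492 = 2^2 · 123, so d = 123.
10^1 ≡ 10 (mod 493)
10^2 ≡ 10^2 = 100 ≡ 100 (mod 493)
10^4 ≡ 100^2 = 10000 ≡ 140 (mod 493)
10^8 ≡ 140^2 = 19600 ≡ 373 (mod 493)
10^16 ≡ 373^2 = 139129 ≡ 103 (mod 493)
10^32 ≡ 103^2 = 10609 ≡ 256 (mod 493)
10^64 ≡ 256^2 = 65536 ≡ 460 (mod 493)
123 = 64 + 32 + 16 + 8 + 2 + 1 in binary powers of 2.
So 10^123 ≡ 460 · 256 · 103 · 373 · 100 · 10 ≡ 292 (mod 493).
Squaring chain: 292 → 468; never reaches −1, so base 10 is a Miller–Rabin witness that 493 is composite.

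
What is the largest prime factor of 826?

826 = 2 · 413
413 = 7 · 59
59 is prime.
So 826 = 2 · 7 · 59; the largest prime factor is 59.

59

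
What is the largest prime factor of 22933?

22933 = 17 · 1349
1349 = 19 · 71
71 is prime.
So 22933 = 17 · 19 · 71; the largest prime factor is 71.

71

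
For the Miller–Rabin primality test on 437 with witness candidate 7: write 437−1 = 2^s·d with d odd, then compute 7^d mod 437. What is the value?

102

437 − 1 = 436 = 2^2 · 109, so d = 109.
7^1 ≡ 7 (mod 437)
7^2 ≡ 7^2 = 49 ≡ 49 (mod 437)
7^4 ≡ 49^2 = 2401 ≡ 216 (mod 437)
7^8 ≡ 216^2 = 46656 ≡ 334 (mod 437)
7^16 ≡ 334^2 = 111556 ≡ 121 (mod 437)
7^32 ≡ 121^2 = 14641 ≡ 220 (mod 437)
7^64 ≡ 220^2 = 48400 ≡ 330 (mod 437)
109 = 64 + 32 + 8 + 4 + 1 in binary powers of 2.
So 7^109 ≡ 330 · 220 · 334 · 216 · 7 ≡ 102 (mod 437).
Squaring chain: 102 → 353; never reaches −1, so base 7 is a Miller–Rabin witness that 437 is composite.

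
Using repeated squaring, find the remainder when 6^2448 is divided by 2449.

6^1 ≡ 6 (mod 2449)
6^2 ≡ 6^2 = 36 ≡ 36 (mod 2449)
6^4 ≡ 36^2 = 1296 ≡ 1296 (mod 2449)
6^8 ≡ 1296^2 = 1679616 ≡ 2051 (mod 2449)
6^16 ≡ 2051^2 = 4206601 ≡ 1668 (mod 2449)
6^32 ≡ 1668^2 = 2782224 ≡ 160 (mod 2449)
6^64 ≡ 160^2 = 25600 ≡ 1110 (mod 2449)
6^128 ≡ 1110^2 = 1232100 ≡ 253 (mod 2449)
6^256 ≡ 253^2 = 64009 ≡ 335 (mod 2449)
6^512 ≡ 335^2 = 112225 ≡ 2020 (mod 2449)
6^1024 ≡ 2020^2 = 4080400 ≡ 366 (mod 2449)
6^2048 ≡ 366^2 = 133956 ≡ 1710 (mod 2449)
2448 = 2048 + 256 + 128 + 16 in binary powers of 2.
So 6^2448 ≡ 1710 · 335 · 253 · 1668 ≡ 1365 (mod 2449).
Since 1365 ≠ 1, base 6 is a Fermat witness: 2449 is composite.

1365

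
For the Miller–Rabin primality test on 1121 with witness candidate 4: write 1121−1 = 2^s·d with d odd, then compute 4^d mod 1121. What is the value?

1121 − 1 = 1120 = 2^5 · 35, so d = 35.
4^1 ≡ 4 (mod 1121)
4^2 ≡ 4^2 = 16 ≡ 16 (mod 1121)
4^4 ≡ 16^2 = 256 ≡ 256 (mod 1121)
4^8 ≡ 256^2 = 65536 ≡ 518 (mod 1121)
4^16 ≡ 518^2 = 268324 ≡ 405 (mod 1121)
4^32 ≡ 405^2 = 164025 ≡ 359 (mod 1121)
35 = 32 + 2 + 1 in binary powers of 2.
So 4^35 ≡ 359 · 16 · 4 ≡ 556 (mod 1121).
Squaring chain: 556 → 861 → 340 → 137 → 833; never reaches −1, so base 4 is a Miller–Rabin witness that 1121 is composite.

556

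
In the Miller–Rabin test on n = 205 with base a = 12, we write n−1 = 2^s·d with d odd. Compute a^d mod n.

108

205 − 1 = 204 = 2^2 · 51, so d = 51.
12^1 ≡ 12 (mod 205)
12^2 ≡ 12^2 = 144 ≡ 144 (mod 205)
12^4 ≡ 144^2 = 20736 ≡ 31 (mod 205)
12^8 ≡ 31^2 = 961 ≡ 141 (mod 205)
12^16 ≡ 141^2 = 19881 ≡ 201 (mod 205)
12^32 ≡ 201^2 = 40401 ≡ 16 (mod 205)
51 = 32 + 16 + 2 + 1 in binary powers of 2.
So 12^51 ≡ 16 · 201 · 144 · 12 ≡ 108 (mod 205).
Squaring chain: 108 → 184; never reaches −1, so base 12 is a Miller–Rabin witness that 205 is composite.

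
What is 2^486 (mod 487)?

1

2^1 ≡ 2 (mod 487)
2^2 ≡ 2^2 = 4 ≡ 4 (mod 487)
2^4 ≡ 4^2 = 16 ≡ 16 (mod 487)
2^8 ≡ 16^2 = 256 ≡ 256 (mod 487)
2^16 ≡ 256^2 = 65536 ≡ 278 (mod 487)
2^32 ≡ 278^2 = 77284 ≡ 338 (mod 487)
2^64 ≡ 338^2 = 114244 ≡ 286 (mod 487)
2^128 ≡ 286^2 = 81796 ≡ 467 (mod 487)
2^256 ≡ 467^2 = 218089 ≡ 400 (mod 487)
486 = 256 + 128 + 64 + 32 + 4 + 2 in binary powers of 2.
So 2^486 ≡ 400 · 467 · 286 · 338 · 16 · 4 ≡ 1 (mod 487).
Since the result is 1, base 2 gives no evidence that 487 is composite.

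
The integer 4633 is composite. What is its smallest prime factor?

41

4633 is odd.
Digit sum 16, not divisible by 3.
Ends in 3: not divisible by 5.
7: 4633 = 7·661 + 6
11: 4633 = 11·421 + 2
13: 4633 = 13·356 + 5
17: 4633 = 17·272 + 9
19: 4633 = 19·243 + 16
23: 4633 = 23·201 + 10
29: 4633 = 29·159 + 22
31: 4633 = 31·149 + 14
37: 4633 = 37·125 + 8
41: 4633 = 41·113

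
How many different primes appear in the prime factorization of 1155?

4

1155 = 3 · 385
385 = 5 · 77
77 = 7 · 11
1155 = 3 · 5 · 7 · 11, which has 4 distinct prime factors.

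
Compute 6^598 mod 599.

1

6^1 ≡ 6 (mod 599)
6^2 ≡ 6^2 = 36 ≡ 36 (mod 599)
6^4 ≡ 36^2 = 1296 ≡ 98 (mod 599)
6^8 ≡ 98^2 = 9604 ≡ 20 (mod 599)
6^16 ≡ 20^2 = 400 ≡ 400 (mod 599)
6^32 ≡ 400^2 = 160000 ≡ 67 (mod 599)
6^64 ≡ 67^2 = 4489 ≡ 296 (mod 599)
6^128 ≡ 296^2 = 87616 ≡ 162 (mod 599)
6^256 ≡ 162^2 = 26244 ≡ 487 (mod 599)
6^512 ≡ 487^2 = 237169 ≡ 564 (mod 599)
598 = 512 + 64 + 16 + 4 + 2 in binary powers of 2.
So 6^598 ≡ 564 · 296 · 400 · 98 · 36 ≡ 1 (mod 599).
Since the result is 1, base 6 gives no evidence that 599 is composite.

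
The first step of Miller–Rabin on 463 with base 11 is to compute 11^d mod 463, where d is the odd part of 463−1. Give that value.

462

463 − 1 = 462 = 2^1 · 231, so d = 231.
11^1 ≡ 11 (mod 463)
11^2 ≡ 11^2 = 121 ≡ 121 (mod 463)
11^4 ≡ 121^2 = 14641 ≡ 288 (mod 463)
11^8 ≡ 288^2 = 82944 ≡ 67 (mod 463)
11^16 ≡ 67^2 = 4489 ≡ 322 (mod 463)
11^32 ≡ 322^2 = 103684 ≡ 435 (mod 463)
11^64 ≡ 435^2 = 189225 ≡ 321 (mod 463)
11^128 ≡ 321^2 = 103041 ≡ 255 (mod 463)
231 = 128 + 64 + 32 + 4 + 2 + 1 in binary powers of 2.
So 11^231 ≡ 255 · 321 · 435 · 288 · 121 · 11 ≡ 462 (mod 463).
Since 11^d ≡ 462 (mod 463), base 11 does not prove 463 composite.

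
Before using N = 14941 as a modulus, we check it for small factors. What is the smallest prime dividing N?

67

14941 is odd.
Digit sum 19, not divisible by 3.
Ends in 1: not divisible by 5.
7: 14941 = 7·2134 + 3
11: 14941 = 11·1358 + 3
13: 14941 = 13·1149 + 4
17: 14941 = 17·878 + 15
19: 14941 = 19·786 + 7
23: 14941 = 23·649 + 14
29: 14941 = 29·515 + 6
31: 14941 = 31·481 + 30
37: 14941 = 37·403 + 30
41: 14941 = 41·364 + 17
43: 14941 = 43·347 + 20
47: 14941 = 47·317 + 42
53: 14941 = 53·281 + 48
59: 14941 = 59·253 + 14
61: 14941 = 61·244 + 57
67: 14941 = 67·223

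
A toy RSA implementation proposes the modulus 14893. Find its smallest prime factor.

53

14893 is odd.
Digit sum 25, not divisible by 3.
Ends in 3: not divisible by 5.
7: 14893 = 7·2127 + 4
11: 14893 = 11·1353 + 10
13: 14893 = 13·1145 + 8
17: 14893 = 17·876 + 1
19: 14893 = 19·783 + 16
23: 14893 = 23·647 + 12
29: 14893 = 29·513 + 16
31: 14893 = 31·480 + 13
37: 14893 = 37·402 + 19
41: 14893 = 41·363 + 10
43: 14893 = 43·346 + 15
47: 14893 = 47·316 + 41
53: 14893 = 53·281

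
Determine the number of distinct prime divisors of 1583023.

4

1583023 = 13^2 · 9367
9367 = 17 · 551
551 = 19 · 29
1583023 = 13^2 · 17 · 19 · 29, which has 4 distinct prime factors.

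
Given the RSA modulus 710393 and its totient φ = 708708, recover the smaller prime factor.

φ(n) = (p−1)(q−1) = n − (p+q) + 1, so p + q = 710393 − 708708 + 1 = 1686.
p and q are the roots of t² − 1686t + 710393 = 0.
Discriminant: 1686² − 4·710393 = 2842596 − 2841572 = 1024; √1024 = 32.
q = (1686 − 32)/2 = 827, p = (1686 + 32)/2 = 859.
Check: 827 · 859 = 710393.

827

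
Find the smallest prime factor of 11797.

11797 is odd.
Digit sum 25, not divisible by 3.
Ends in 7: not divisible by 5.
7: 11797 = 7·1685 + 2
11: 11797 = 11·1072 + 5
13: 11797 = 13·907 + 6
17: 11797 = 17·693 + 16
19: 11797 = 19·620 + 17
23: 11797 = 23·512 + 21
29: 11797 = 29·406 + 23
31: 11797 = 31·380 + 17
37: 11797 = 37·318 + 31
41: 11797 = 41·287 + 30
43: 11797 = 43·274 + 15
47: 11797 = 47·251

47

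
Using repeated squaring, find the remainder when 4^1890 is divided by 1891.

1

4^1 ≡ 4 (mod 1891)
4^2 ≡ 4^2 = 16 ≡ 16 (mod 1891)
4^4 ≡ 16^2 = 256 ≡ 256 (mod 1891)
4^8 ≡ 256^2 = 65536 ≡ 1242 (mod 1891)
4^16 ≡ 1242^2 = 1542564 ≡ 1399 (mod 1891)
4^32 ≡ 1399^2 = 1957201 ≡ 16 (mod 1891)
4^64 ≡ 16^2 = 256 ≡ 256 (mod 1891)
4^128 ≡ 256^2 = 65536 ≡ 1242 (mod 1891)
4^256 ≡ 1242^2 = 1542564 ≡ 1399 (mod 1891)
4^512 ≡ 1399^2 = 1957201 ≡ 16 (mod 1891)
4^1024 ≡ 16^2 = 256 ≡ 256 (mod 1891)
1890 = 1024 + 512 + 256 + 64 + 32 + 2 in binary powers of 2.
So 4^1890 ≡ 256 · 16 · 1399 · 256 · 16 · 16 ≡ 1 (mod 1891).
Since the result is 1, base 4 gives no evidence that 1891 is composite.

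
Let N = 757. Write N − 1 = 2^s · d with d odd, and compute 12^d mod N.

757 − 1 = 756 = 2^2 · 189, so d = 189.
12^1 ≡ 12 (mod 757)
12^2 ≡ 12^2 = 144 ≡ 144 (mod 757)
12^4 ≡ 144^2 = 20736 ≡ 297 (mod 757)
12^8 ≡ 297^2 = 88209 ≡ 397 (mod 757)
12^16 ≡ 397^2 = 157609 ≡ 153 (mod 757)
12^32 ≡ 153^2 = 23409 ≡ 699 (mod 757)
12^64 ≡ 699^2 = 488601 ≡ 336 (mod 757)
12^128 ≡ 336^2 = 112896 ≡ 103 (mod 757)
189 = 128 + 32 + 16 + 8 + 4 + 1 in binary powers of 2.
So 12^189 ≡ 103 · 699 · 153 · 397 · 297 · 12 ≡ 756 (mod 757).
Since 12^d ≡ 756 (mod 757), base 12 does not prove 757 composite.

756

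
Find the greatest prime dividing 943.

943 = 23 · 41
41 is prime.
So 943 = 23 · 41; the largest prime factor is 41.

41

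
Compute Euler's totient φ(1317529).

Factor: 1317529 = 59 · 137 · 163.
φ(1317529) = (59−1) · (137−1) · (163−1) = 58 · 136 · 162 = 1277856.

1277856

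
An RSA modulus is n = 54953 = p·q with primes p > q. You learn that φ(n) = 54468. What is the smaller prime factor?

179

φ(n) = (p−1)(q−1) = n − (p+q) + 1, so p + q = 54953 − 54468 + 1 = 486.
p and q are the roots of t² − 486t + 54953 = 0.
Discriminant: 486² − 4·54953 = 236196 − 219812 = 16384; √16384 = 128.
q = (486 − 128)/2 = 179, p = (486 + 128)/2 = 307.
Check: 179 · 307 = 54953.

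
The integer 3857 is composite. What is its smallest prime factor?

3857 is odd.
Digit sum 23, not divisible by 3.
Ends in 7: not divisible by 5.
7: 3857 = 7·551

7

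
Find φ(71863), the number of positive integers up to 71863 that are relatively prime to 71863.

63480

Factor: 71863 = 11 · 47 · 139.
φ(71863) = (11−1) · (47−1) · (139−1) = 10 · 46 · 138 = 63480.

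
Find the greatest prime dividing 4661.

4661 = 59 · 79
79 is prime.
So 4661 = 59 · 79; the largest prime factor is 79.

79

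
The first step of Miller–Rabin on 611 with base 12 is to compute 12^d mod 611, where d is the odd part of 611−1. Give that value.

168

611 − 1 = 610 = 2^1 · 305, so d = 305.
12^1 ≡ 12 (mod 611)
12^2 ≡ 12^2 = 144 ≡ 144 (mod 611)
12^4 ≡ 144^2 = 20736 ≡ 573 (mod 611)
12^8 ≡ 573^2 = 328329 ≡ 222 (mod 611)
12^16 ≡ 222^2 = 49284 ≡ 404 (mod 611)
12^32 ≡ 404^2 = 163216 ≡ 79 (mod 611)
12^64 ≡ 79^2 = 6241 ≡ 131 (mod 611)
12^128 ≡ 131^2 = 17161 ≡ 53 (mod 611)
12^256 ≡ 53^2 = 2809 ≡ 365 (mod 611)
305 = 256 + 32 + 16 + 1 in binary powers of 2.
So 12^305 ≡ 365 · 79 · 404 · 12 ≡ 168 (mod 611).
Squaring chain: 168; never reaches −1, so base 12 is a Miller–Rabin witness that 611 is composite.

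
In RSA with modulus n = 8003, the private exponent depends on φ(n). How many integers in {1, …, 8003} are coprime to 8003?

7800

Factor: 8003 = 53 · 151.
φ(8003) = (53−1) · (151−1) = 52 · 150 = 7800.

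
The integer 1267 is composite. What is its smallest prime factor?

7

1267 is odd.
Digit sum 16, not divisible by 3.
Ends in 7: not divisible by 5.
7: 1267 = 7·181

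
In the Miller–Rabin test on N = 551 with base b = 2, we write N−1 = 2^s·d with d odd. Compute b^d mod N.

184

551 − 1 = 550 = 2^1 · 275, so d = 275.
2^1 ≡ 2 (mod 551)
2^2 ≡ 2^2 = 4 ≡ 4 (mod 551)
2^4 ≡ 4^2 = 16 ≡ 16 (mod 551)
2^8 ≡ 16^2 = 256 ≡ 256 (mod 551)
2^16 ≡ 256^2 = 65536 ≡ 518 (mod 551)
2^32 ≡ 518^2 = 268324 ≡ 538 (mod 551)
2^64 ≡ 538^2 = 289444 ≡ 169 (mod 551)
2^128 ≡ 169^2 = 28561 ≡ 460 (mod 551)
2^256 ≡ 460^2 = 211600 ≡ 16 (mod 551)
275 = 256 + 16 + 2 + 1 in binary powers of 2.
So 2^275 ≡ 16 · 518 · 4 · 2 ≡ 184 (mod 551).
Squaring chain: 184; never reaches −1, so base 2 is a Miller–Rabin witness that 551 is composite.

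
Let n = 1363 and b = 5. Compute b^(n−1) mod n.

5^1 ≡ 5 (mod 1363)
5^2 ≡ 5^2 = 25 ≡ 25 (mod 1363)
5^4 ≡ 25^2 = 625 ≡ 625 (mod 1363)
5^8 ≡ 625^2 = 390625 ≡ 807 (mod 1363)
5^16 ≡ 807^2 = 651249 ≡ 1098 (mod 1363)
5^32 ≡ 1098^2 = 1205604 ≡ 712 (mod 1363)
5^64 ≡ 712^2 = 506944 ≡ 1271 (mod 1363)
5^128 ≡ 1271^2 = 1615441 ≡ 286 (mod 1363)
5^256 ≡ 286^2 = 81796 ≡ 16 (mod 1363)
5^512 ≡ 16^2 = 256 ≡ 256 (mod 1363)
5^1024 ≡ 256^2 = 65536 ≡ 112 (mod 1363)
1362 = 1024 + 256 + 64 + 16 + 2 in binary powers of 2.
So 5^1362 ≡ 112 · 16 · 1271 · 1098 · 25 ≡ 306 (mod 1363).
Since 306 ≠ 1, base 5 is a Fermat witness: 1363 is composite.

306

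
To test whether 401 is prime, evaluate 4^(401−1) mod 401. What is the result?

4^1 ≡ 4 (mod 401)
4^2 ≡ 4^2 = 16 ≡ 16 (mod 401)
4^4 ≡ 16^2 = 256 ≡ 256 (mod 401)
4^8 ≡ 256^2 = 65536 ≡ 173 (mod 401)
4^16 ≡ 173^2 = 29929 ≡ 255 (mod 401)
4^32 ≡ 255^2 = 65025 ≡ 63 (mod 401)
4^64 ≡ 63^2 = 3969 ≡ 360 (mod 401)
4^128 ≡ 360^2 = 129600 ≡ 77 (mod 401)
4^256 ≡ 77^2 = 5929 ≡ 315 (mod 401)
400 = 256 + 128 + 16 in binary powers of 2.
So 4^400 ≡ 315 · 77 · 255 ≡ 1 (mod 401).
Since the result is 1, base 4 gives no evidence that 401 is composite.

1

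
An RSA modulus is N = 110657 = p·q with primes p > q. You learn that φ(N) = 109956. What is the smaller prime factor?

239

φ(n) = (p−1)(q−1) = n − (p+q) + 1, so p + q = 110657 − 109956 + 1 = 702.
p and q are the roots of t² − 702t + 110657 = 0.
Discriminant: 702² − 4·110657 = 492804 − 442628 = 50176; √50176 = 224.
q = (702 − 224)/2 = 239, p = (702 + 224)/2 = 463.
Check: 239 · 463 = 110657.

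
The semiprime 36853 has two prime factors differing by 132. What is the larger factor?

Since p = q + 132, we have 36853 = q(q + 132), so q² + 132q − 36853 = 0.
Discriminant: 132² + 4·36853 = 17424 + 147412 = 164836; √164836 = 406.
q = (−132 + 406)/2 = 137, and p = q + 132 = 269.
Check: 137 · 269 = 36853.

269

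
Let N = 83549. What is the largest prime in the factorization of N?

67

83549 = 29 · 2881
2881 = 43 · 67
67 is prime.
So 83549 = 29 · 43 · 67; the largest prime factor is 67.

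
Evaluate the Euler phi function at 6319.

6160

Factor: 6319 = 71 · 89.
φ(6319) = (71−1) · (89−1) = 70 · 88 = 6160.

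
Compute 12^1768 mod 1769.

12^1 ≡ 12 (mod 1769)
12^2 ≡ 12^2 = 144 ≡ 144 (mod 1769)
12^4 ≡ 144^2 = 20736 ≡ 1277 (mod 1769)
12^8 ≡ 1277^2 = 1630729 ≡ 1480 (mod 1769)
12^16 ≡ 1480^2 = 2190400 ≡ 378 (mod 1769)
12^32 ≡ 378^2 = 142884 ≡ 1364 (mod 1769)
12^64 ≡ 1364^2 = 1860496 ≡ 1277 (mod 1769)
12^128 ≡ 1277^2 = 1630729 ≡ 1480 (mod 1769)
12^256 ≡ 1480^2 = 2190400 ≡ 378 (mod 1769)
12^512 ≡ 378^2 = 142884 ≡ 1364 (mod 1769)
12^1024 ≡ 1364^2 = 1860496 ≡ 1277 (mod 1769)
1768 = 1024 + 512 + 128 + 64 + 32 + 8 in binary powers of 2.
So 12^1768 ≡ 1277 · 1364 · 1480 · 1277 · 1364 · 1480 ≡ 1306 (mod 1769).
Since 1306 ≠ 1, base 12 is a Fermat witness: 1769 is composite.

1306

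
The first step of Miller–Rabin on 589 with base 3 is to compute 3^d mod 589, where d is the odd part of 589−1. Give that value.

426

589 − 1 = 588 = 2^2 · 147, so d = 147.
3^1 ≡ 3 (mod 589)
3^2 ≡ 3^2 = 9 ≡ 9 (mod 589)
3^4 ≡ 9^2 = 81 ≡ 81 (mod 589)
3^8 ≡ 81^2 = 6561 ≡ 82 (mod 589)
3^16 ≡ 82^2 = 6724 ≡ 245 (mod 589)
3^32 ≡ 245^2 = 60025 ≡ 536 (mod 589)
3^64 ≡ 536^2 = 287296 ≡ 453 (mod 589)
3^128 ≡ 453^2 = 205209 ≡ 237 (mod 589)
147 = 128 + 16 + 2 + 1 in binary powers of 2.
So 3^147 ≡ 237 · 245 · 9 · 3 ≡ 426 (mod 589).
Squaring chain: 426 → 64; never reaches −1, so base 3 is a Miller–Rabin witness that 589 is composite.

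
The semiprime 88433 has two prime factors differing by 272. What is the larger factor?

463

Since p = q + 272, we have 88433 = q(q + 272), so q² + 272q − 88433 = 0.
Discriminant: 272² + 4·88433 = 73984 + 353732 = 427716; √427716 = 654.
q = (−272 + 654)/2 = 191, and p = q + 272 = 463.
Check: 191 · 463 = 88433.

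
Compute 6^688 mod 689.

6^1 ≡ 6 (mod 689)
6^2 ≡ 6^2 = 36 ≡ 36 (mod 689)
6^4 ≡ 36^2 = 1296 ≡ 607 (mod 689)
6^8 ≡ 607^2 = 368449 ≡ 523 (mod 689)
6^16 ≡ 523^2 = 273529 ≡ 685 (mod 689)
6^32 ≡ 685^2 = 469225 ≡ 16 (mod 689)
6^64 ≡ 16^2 = 256 ≡ 256 (mod 689)
6^128 ≡ 256^2 = 65536 ≡ 81 (mod 689)
6^256 ≡ 81^2 = 6561 ≡ 360 (mod 689)
6^512 ≡ 360^2 = 129600 ≡ 68 (mod 689)
688 = 512 + 128 + 32 + 16 in binary powers of 2.
So 6^688 ≡ 68 · 81 · 16 · 685 ≡ 256 (mod 689).
Since 256 ≠ 1, base 6 is a Fermat witness: 689 is composite.

256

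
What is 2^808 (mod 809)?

1

2^1 ≡ 2 (mod 809)
2^2 ≡ 2^2 = 4 ≡ 4 (mod 809)
2^4 ≡ 4^2 = 16 ≡ 16 (mod 809)
2^8 ≡ 16^2 = 256 ≡ 256 (mod 809)
2^16 ≡ 256^2 = 65536 ≡ 7 (mod 809)
2^32 ≡ 7^2 = 49 ≡ 49 (mod 809)
2^64 ≡ 49^2 = 2401 ≡ 783 (mod 809)
2^128 ≡ 783^2 = 613089 ≡ 676 (mod 809)
2^256 ≡ 676^2 = 456976 ≡ 700 (mod 809)
2^512 ≡ 700^2 = 490000 ≡ 555 (mod 809)
808 = 512 + 256 + 32 + 8 in binary powers of 2.
So 2^808 ≡ 555 · 700 · 49 · 256 ≡ 1 (mod 809).
Since the result is 1, base 2 gives no evidence that 809 is composite.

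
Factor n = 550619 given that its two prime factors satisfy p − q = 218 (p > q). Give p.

859

Since p = q + 218, we have 550619 = q(q + 218), so q² + 218q − 550619 = 0.
Discriminant: 218² + 4·550619 = 47524 + 2202476 = 2250000; √2250000 = 1500.
q = (−218 + 1500)/2 = 641, and p = q + 218 = 859.
Check: 641 · 859 = 550619.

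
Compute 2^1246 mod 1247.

173

2^1 ≡ 2 (mod 1247)
2^2 ≡ 2^2 = 4 ≡ 4 (mod 1247)
2^4 ≡ 4^2 = 16 ≡ 16 (mod 1247)
2^8 ≡ 16^2 = 256 ≡ 256 (mod 1247)
2^16 ≡ 256^2 = 65536 ≡ 692 (mod 1247)
2^32 ≡ 692^2 = 478864 ≡ 16 (mod 1247)
2^64 ≡ 16^2 = 256 ≡ 256 (mod 1247)
2^128 ≡ 256^2 = 65536 ≡ 692 (mod 1247)
2^256 ≡ 692^2 = 478864 ≡ 16 (mod 1247)
2^512 ≡ 16^2 = 256 ≡ 256 (mod 1247)
2^1024 ≡ 256^2 = 65536 ≡ 692 (mod 1247)
1246 = 1024 + 128 + 64 + 16 + 8 + 4 + 2 in binary powers of 2.
So 2^1246 ≡ 692 · 692 · 256 · 692 · 256 · 16 · 4 ≡ 173 (mod 1247).
Since 173 ≠ 1, base 2 is a Fermat witness: 1247 is composite.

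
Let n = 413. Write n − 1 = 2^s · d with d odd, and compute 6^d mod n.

279

413 − 1 = 412 = 2^2 · 103, so d = 103.
6^1 ≡ 6 (mod 413)
6^2 ≡ 6^2 = 36 ≡ 36 (mod 413)
6^4 ≡ 36^2 = 1296 ≡ 57 (mod 413)
6^8 ≡ 57^2 = 3249 ≡ 358 (mod 413)
6^16 ≡ 358^2 = 128164 ≡ 134 (mod 413)
6^32 ≡ 134^2 = 17956 ≡ 197 (mod 413)
6^64 ≡ 197^2 = 38809 ≡ 400 (mod 413)
103 = 64 + 32 + 4 + 2 + 1 in binary powers of 2.
So 6^103 ≡ 400 · 197 · 57 · 36 · 6 ≡ 279 (mod 413).
Squaring chain: 279 → 197; never reaches −1, so base 6 is a Miller–Rabin witness that 413 is composite.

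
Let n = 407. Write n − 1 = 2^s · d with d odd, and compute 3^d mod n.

407 − 1 = 406 = 2^1 · 203, so d = 203.
3^1 ≡ 3 (mod 407)
3^2 ≡ 3^2 = 9 ≡ 9 (mod 407)
3^4 ≡ 9^2 = 81 ≡ 81 (mod 407)
3^8 ≡ 81^2 = 6561 ≡ 49 (mod 407)
3^16 ≡ 49^2 = 2401 ≡ 366 (mod 407)
3^32 ≡ 366^2 = 133956 ≡ 53 (mod 407)
3^64 ≡ 53^2 = 2809 ≡ 367 (mod 407)
3^128 ≡ 367^2 = 134689 ≡ 379 (mod 407)
203 = 128 + 64 + 8 + 2 + 1 in binary powers of 2.
So 3^203 ≡ 379 · 367 · 49 · 9 · 3 ≡ 280 (mod 407).
Squaring chain: 280; never reaches −1, so base 3 is a Miller–Rabin witness that 407 is composite.

280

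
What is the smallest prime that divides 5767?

73

5767 is odd.
Digit sum 25, not divisible by 3.
Ends in 7: not divisible by 5.
7: 5767 = 7·823 + 6
11: 5767 = 11·524 + 3
13: 5767 = 13·443 + 8
17: 5767 = 17·339 + 4
19: 5767 = 19·303 + 10
23: 5767 = 23·250 + 17
29: 5767 = 29·198 + 25
31: 5767 = 31·186 + 1
37: 5767 = 37·155 + 32
41: 5767 = 41·140 + 27
43: 5767 = 43·134 + 5
47: 5767 = 47·122 + 33
53: 5767 = 53·108 + 43
59: 5767 = 59·97 + 44
61: 5767 = 61·94 + 33
67: 5767 = 67·86 + 5
71: 5767 = 71·81 + 16
73: 5767 = 73·79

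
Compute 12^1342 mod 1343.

12^1 ≡ 12 (mod 1343)
12^2 ≡ 12^2 = 144 ≡ 144 (mod 1343)
12^4 ≡ 144^2 = 20736 ≡ 591 (mod 1343)
12^8 ≡ 591^2 = 349281 ≡ 101 (mod 1343)
12^16 ≡ 101^2 = 10201 ≡ 800 (mod 1343)
12^32 ≡ 800^2 = 640000 ≡ 732 (mod 1343)
12^64 ≡ 732^2 = 535824 ≡ 1310 (mod 1343)
12^128 ≡ 1310^2 = 1716100 ≡ 1089 (mod 1343)
12^256 ≡ 1089^2 = 1185921 ≡ 52 (mod 1343)
12^512 ≡ 52^2 = 2704 ≡ 18 (mod 1343)
12^1024 ≡ 18^2 = 324 ≡ 324 (mod 1343)
1342 = 1024 + 256 + 32 + 16 + 8 + 4 + 2 in binary powers of 2.
So 12^1342 ≡ 324 · 52 · 732 · 800 · 101 · 591 · 144 ≡ 168 (mod 1343).
Since 168 ≠ 1, base 12 is a Fermat witness: 1343 is composite.

168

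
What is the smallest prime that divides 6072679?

6072679 is odd.
Digit sum 37, not divisible by 3.
Ends in 9: not divisible by 5.
7: 6072679 = 7·867525 + 4
11: 6072679 = 11·552061 + 8
13: 6072679 = 13·467129 + 2
17: 6072679 = 17·357216 + 7
19: 6072679 = 19·319614 + 13
23: 6072679 = 23·264029 + 12
29: 6072679 = 29·209402 + 21
31: 6072679 = 31·195892 + 27
37: 6072679 = 37·164126 + 17
41: 6072679 = 41·148114 + 5
43: 6072679 = 43·141225 + 4
47: 6072679 = 47·129205 + 44
53: 6072679 = 53·114578 + 45
59: 6072679 = 59·102926 + 45
61: 6072679 = 61·99552 + 7
67: 6072679 = 67·90637

67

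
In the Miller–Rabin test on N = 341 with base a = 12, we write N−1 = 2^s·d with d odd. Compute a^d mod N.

341 − 1 = 340 = 2^2 · 85, so d = 85.
12^1 ≡ 12 (mod 341)
12^2 ≡ 12^2 = 144 ≡ 144 (mod 341)
12^4 ≡ 144^2 = 20736 ≡ 276 (mod 341)
12^8 ≡ 276^2 = 76176 ≡ 133 (mod 341)
12^16 ≡ 133^2 = 17689 ≡ 298 (mod 341)
12^32 ≡ 298^2 = 88804 ≡ 144 (mod 341)
12^64 ≡ 144^2 = 20736 ≡ 276 (mod 341)
85 = 64 + 16 + 4 + 1 in binary powers of 2.
So 12^85 ≡ 276 · 298 · 276 · 12 ≡ 254 (mod 341).
Squaring chain: 254 → 67; never reaches −1, so base 12 is a Miller–Rabin witness that 341 is composite.

254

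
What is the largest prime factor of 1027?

1027 = 13 · 79
79 is prime.
So 1027 = 13 · 79; the largest prime factor is 79.

79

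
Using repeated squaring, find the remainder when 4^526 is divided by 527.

407

4^1 ≡ 4 (mod 527)
4^2 ≡ 4^2 = 16 ≡ 16 (mod 527)
4^4 ≡ 16^2 = 256 ≡ 256 (mod 527)
4^8 ≡ 256^2 = 65536 ≡ 188 (mod 527)
4^16 ≡ 188^2 = 35344 ≡ 35 (mod 527)
4^32 ≡ 35^2 = 1225 ≡ 171 (mod 527)
4^64 ≡ 171^2 = 29241 ≡ 256 (mod 527)
4^128 ≡ 256^2 = 65536 ≡ 188 (mod 527)
4^256 ≡ 188^2 = 35344 ≡ 35 (mod 527)
4^512 ≡ 35^2 = 1225 ≡ 171 (mod 527)
526 = 512 + 8 + 4 + 2 in binary powers of 2.
So 4^526 ≡ 171 · 188 · 256 · 16 ≡ 407 (mod 527).
Since 407 ≠ 1, base 4 is a Fermat witness: 527 is composite.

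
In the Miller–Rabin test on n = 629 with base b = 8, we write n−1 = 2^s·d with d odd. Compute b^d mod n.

629 − 1 = 628 = 2^2 · 157, so d = 157.
8^1 ≡ 8 (mod 629)
8^2 ≡ 8^2 = 64 ≡ 64 (mod 629)
8^4 ≡ 64^2 = 4096 ≡ 322 (mod 629)
8^8 ≡ 322^2 = 103684 ≡ 528 (mod 629)
8^16 ≡ 528^2 = 278784 ≡ 137 (mod 629)
8^32 ≡ 137^2 = 18769 ≡ 528 (mod 629)
8^64 ≡ 528^2 = 278784 ≡ 137 (mod 629)
8^128 ≡ 137^2 = 18769 ≡ 528 (mod 629)
157 = 128 + 16 + 8 + 4 + 1 in binary powers of 2.
So 8^157 ≡ 528 · 137 · 528 · 322 · 8 ≡ 230 (mod 629).
Squaring chain: 230 → 64; never reaches −1, so base 8 is a Miller–Rabin witness that 629 is composite.

230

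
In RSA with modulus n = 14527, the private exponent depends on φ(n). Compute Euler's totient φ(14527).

Factor: 14527 = 73 · 199.
φ(14527) = (73−1) · (199−1) = 72 · 198 = 14256.

14256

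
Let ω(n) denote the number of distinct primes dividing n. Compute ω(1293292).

6

1293292 = 2^2 · 323323
323323 = 7 · 46189
46189 = 11 · 4199
4199 = 13 · 323
323 = 17 · 19
1293292 = 2^2 · 7 · 11 · 13 · 17 · 19, which has 6 distinct prime factors.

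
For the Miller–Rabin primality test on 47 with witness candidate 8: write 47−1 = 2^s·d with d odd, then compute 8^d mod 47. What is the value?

47 − 1 = 46 = 2^1 · 23, so d = 23.
8^1 ≡ 8 (mod 47)
8^2 ≡ 8^2 = 64 ≡ 17 (mod 47)
8^4 ≡ 17^2 = 289 ≡ 7 (mod 47)
8^8 ≡ 7^2 = 49 ≡ 2 (mod 47)
8^16 ≡ 2^2 = 4 ≡ 4 (mod 47)
23 = 16 + 4 + 2 + 1 in binary powers of 2.
So 8^23 ≡ 4 · 7 · 17 · 8 ≡ 1 (mod 47).
Since 8^d ≡ 1 (mod 47), base 8 does not prove 47 composite.

1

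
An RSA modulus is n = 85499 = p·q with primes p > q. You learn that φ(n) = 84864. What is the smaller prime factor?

193

φ(n) = (p−1)(q−1) = n − (p+q) + 1, so p + q = 85499 − 84864 + 1 = 636.
p and q are the roots of t² − 636t + 85499 = 0.
Discriminant: 636² − 4·85499 = 404496 − 341996 = 62500; √62500 = 250.
q = (636 − 250)/2 = 193, p = (636 + 250)/2 = 443.
Check: 193 · 443 = 85499.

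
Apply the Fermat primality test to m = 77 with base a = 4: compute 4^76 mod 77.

4

4^1 ≡ 4 (mod 77)
4^2 ≡ 4^2 = 16 ≡ 16 (mod 77)
4^4 ≡ 16^2 = 256 ≡ 25 (mod 77)
4^8 ≡ 25^2 = 625 ≡ 9 (mod 77)
4^16 ≡ 9^2 = 81 ≡ 4 (mod 77)
4^32 ≡ 4^2 = 16 ≡ 16 (mod 77)
4^64 ≡ 16^2 = 256 ≡ 25 (mod 77)
76 = 64 + 8 + 4 in binary powers of 2.
So 4^76 ≡ 25 · 9 · 25 ≡ 4 (mod 77).
Since 4 ≠ 1, base 4 is a Fermat witness: 77 is composite.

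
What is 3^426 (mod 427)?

3^1 ≡ 3 (mod 427)
3^2 ≡ 3^2 = 9 ≡ 9 (mod 427)
3^4 ≡ 9^2 = 81 ≡ 81 (mod 427)
3^8 ≡ 81^2 = 6561 ≡ 156 (mod 427)
3^16 ≡ 156^2 = 24336 ≡ 424 (mod 427)
3^32 ≡ 424^2 = 179776 ≡ 9 (mod 427)
3^64 ≡ 9^2 = 81 ≡ 81 (mod 427)
3^128 ≡ 81^2 = 6561 ≡ 156 (mod 427)
3^256 ≡ 156^2 = 24336 ≡ 424 (mod 427)
426 = 256 + 128 + 32 + 8 + 2 in binary powers of 2.
So 3^426 ≡ 424 · 156 · 9 · 156 · 9 ≡ 302 (mod 427).
Since 302 ≠ 1, base 3 is a Fermat witness: 427 is composite.

302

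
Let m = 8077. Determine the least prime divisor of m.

8077 is odd.
Digit sum 22, not divisible by 3.
Ends in 7: not divisible by 5.
7: 8077 = 7·1153 + 6
11: 8077 = 11·734 + 3
13: 8077 = 13·621 + 4
17: 8077 = 17·475 + 2
19: 8077 = 19·425 + 2
23: 8077 = 23·351 + 4
29: 8077 = 29·278 + 15
31: 8077 = 31·260 + 17
37: 8077 = 37·218 + 11
41: 8077 = 41·197

41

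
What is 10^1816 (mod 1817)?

1094

10^1 ≡ 10 (mod 1817)
10^2 ≡ 10^2 = 100 ≡ 100 (mod 1817)
10^4 ≡ 100^2 = 10000 ≡ 915 (mod 1817)
10^8 ≡ 915^2 = 837225 ≡ 1405 (mod 1817)
10^16 ≡ 1405^2 = 1974025 ≡ 763 (mod 1817)
10^32 ≡ 763^2 = 582169 ≡ 729 (mod 1817)
10^64 ≡ 729^2 = 531441 ≡ 877 (mod 1817)
10^128 ≡ 877^2 = 769129 ≡ 538 (mod 1817)
10^256 ≡ 538^2 = 289444 ≡ 541 (mod 1817)
10^512 ≡ 541^2 = 292681 ≡ 144 (mod 1817)
10^1024 ≡ 144^2 = 20736 ≡ 749 (mod 1817)
1816 = 1024 + 512 + 256 + 16 + 8 in binary powers of 2.
So 10^1816 ≡ 749 · 144 · 541 · 763 · 1405 ≡ 1094 (mod 1817).
Since 1094 ≠ 1, base 10 is a Fermat witness: 1817 is composite.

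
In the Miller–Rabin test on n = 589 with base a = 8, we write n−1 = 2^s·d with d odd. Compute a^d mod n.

589 − 1 = 588 = 2^2 · 147, so d = 147.
8^1 ≡ 8 (mod 589)
8^2 ≡ 8^2 = 64 ≡ 64 (mod 589)
8^4 ≡ 64^2 = 4096 ≡ 562 (mod 589)
8^8 ≡ 562^2 = 315844 ≡ 140 (mod 589)
8^16 ≡ 140^2 = 19600 ≡ 163 (mod 589)
8^32 ≡ 163^2 = 26569 ≡ 64 (mod 589)
8^64 ≡ 64^2 = 4096 ≡ 562 (mod 589)
8^128 ≡ 562^2 = 315844 ≡ 140 (mod 589)
147 = 128 + 16 + 2 + 1 in binary powers of 2.
So 8^147 ≡ 140 · 163 · 64 · 8 ≡ 436 (mod 589).
Squaring chain: 436 → 438; never reaches −1, so base 8 is a Miller–Rabin witness that 589 is composite.

436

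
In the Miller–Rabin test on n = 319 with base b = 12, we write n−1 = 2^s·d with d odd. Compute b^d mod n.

133

319 − 1 = 318 = 2^1 · 159, so d = 159.
12^1 ≡ 12 (mod 319)
12^2 ≡ 12^2 = 144 ≡ 144 (mod 319)
12^4 ≡ 144^2 = 20736 ≡ 1 (mod 319)
12^8 ≡ 1^2 = 1 ≡ 1 (mod 319)
12^16 ≡ 1^2 = 1 ≡ 1 (mod 319)
12^32 ≡ 1^2 = 1 ≡ 1 (mod 319)
12^64 ≡ 1^2 = 1 ≡ 1 (mod 319)
12^128 ≡ 1^2 = 1 ≡ 1 (mod 319)
159 = 128 + 16 + 8 + 4 + 2 + 1 in binary powers of 2.
So 12^159 ≡ 1 · 1 · 1 · 1 · 144 · 12 ≡ 133 (mod 319).
Squaring chain: 133; never reaches −1, so base 12 is a Miller–Rabin witness that 319 is composite.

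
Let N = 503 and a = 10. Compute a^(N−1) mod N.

1

10^1 ≡ 10 (mod 503)
10^2 ≡ 10^2 = 100 ≡ 100 (mod 503)
10^4 ≡ 100^2 = 10000 ≡ 443 (mod 503)
10^8 ≡ 443^2 = 196249 ≡ 79 (mod 503)
10^16 ≡ 79^2 = 6241 ≡ 205 (mod 503)
10^32 ≡ 205^2 = 42025 ≡ 276 (mod 503)
10^64 ≡ 276^2 = 76176 ≡ 223 (mod 503)
10^128 ≡ 223^2 = 49729 ≡ 435 (mod 503)
10^256 ≡ 435^2 = 189225 ≡ 97 (mod 503)
502 = 256 + 128 + 64 + 32 + 16 + 4 + 2 in binary powers of 2.
So 10^502 ≡ 97 · 435 · 223 · 276 · 205 · 443 · 100 ≡ 1 (mod 503).
Since the result is 1, base 10 gives no evidence that 503 is composite.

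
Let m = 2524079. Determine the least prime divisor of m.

59

2524079 is odd.
Digit sum 29, not divisible by 3.
Ends in 9: not divisible by 5.
7: 2524079 = 7·360582 + 5
11: 2524079 = 11·229461 + 8
13: 2524079 = 13·194159 + 12
17: 2524079 = 17·148475 + 4
19: 2524079 = 19·132846 + 5
23: 2524079 = 23·109742 + 13
29: 2524079 = 29·87037 + 6
31: 2524079 = 31·81421 + 28
37: 2524079 = 37·68218 + 13
41: 2524079 = 41·61562 + 37
43: 2524079 = 43·58699 + 22
47: 2524079 = 47·53703 + 38
53: 2524079 = 53·47624 + 7
59: 2524079 = 59·42781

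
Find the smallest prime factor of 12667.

12667 is odd.
Digit sum 22, not divisible by 3.
Ends in 7: not divisible by 5.
7: 12667 = 7·1809 + 4
11: 12667 = 11·1151 + 6
13: 12667 = 13·974 + 5
17: 12667 = 17·745 + 2
19: 12667 = 19·666 + 13
23: 12667 = 23·550 + 17
29: 12667 = 29·436 + 23
31: 12667 = 31·408 + 19
37: 12667 = 37·342 + 13
41: 12667 = 41·308 + 39
43: 12667 = 43·294 + 25
47: 12667 = 47·269 + 24
53: 12667 = 53·239

53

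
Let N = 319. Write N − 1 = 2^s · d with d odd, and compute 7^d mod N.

74

319 − 1 = 318 = 2^1 · 159, so d = 159.
7^1 ≡ 7 (mod 319)
7^2 ≡ 7^2 = 49 ≡ 49 (mod 319)
7^4 ≡ 49^2 = 2401 ≡ 168 (mod 319)
7^8 ≡ 168^2 = 28224 ≡ 152 (mod 319)
7^16 ≡ 152^2 = 23104 ≡ 136 (mod 319)
7^32 ≡ 136^2 = 18496 ≡ 313 (mod 319)
7^64 ≡ 313^2 = 97969 ≡ 36 (mod 319)
7^128 ≡ 36^2 = 1296 ≡ 20 (mod 319)
159 = 128 + 16 + 8 + 4 + 2 + 1 in binary powers of 2.
So 7^159 ≡ 20 · 136 · 152 · 168 · 49 · 7 ≡ 74 (mod 319).
Squaring chain: 74; never reaches −1, so base 7 is a Miller–Rabin witness that 319 is composite.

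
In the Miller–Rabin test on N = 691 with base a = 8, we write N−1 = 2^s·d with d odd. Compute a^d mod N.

691 − 1 = 690 = 2^1 · 345, so d = 345.
8^1 ≡ 8 (mod 691)
8^2 ≡ 8^2 = 64 ≡ 64 (mod 691)
8^4 ≡ 64^2 = 4096 ≡ 641 (mod 691)
8^8 ≡ 641^2 = 410881 ≡ 427 (mod 691)
8^16 ≡ 427^2 = 182329 ≡ 596 (mod 691)
8^32 ≡ 596^2 = 355216 ≡ 42 (mod 691)
8^64 ≡ 42^2 = 1764 ≡ 382 (mod 691)
8^128 ≡ 382^2 = 145924 ≡ 123 (mod 691)
8^256 ≡ 123^2 = 15129 ≡ 618 (mod 691)
345 = 256 + 64 + 16 + 8 + 1 in binary powers of 2.
So 8^345 ≡ 618 · 382 · 596 · 427 · 8 ≡ 690 (mod 691).
Since 8^d ≡ 690 (mod 691), base 8 does not prove 691 composite.

690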